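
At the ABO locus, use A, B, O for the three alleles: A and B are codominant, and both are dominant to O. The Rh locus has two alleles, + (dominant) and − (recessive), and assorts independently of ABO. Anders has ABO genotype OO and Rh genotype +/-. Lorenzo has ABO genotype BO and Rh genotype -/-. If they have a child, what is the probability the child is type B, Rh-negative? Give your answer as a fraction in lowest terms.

1/4

ABO cross OO × BO → offspring phenotypes: 1/2 O, 1/2 B.
Rh cross +/- × -/- → 1/2 Rh+, 1/2 Rh-.
Independent loci: P(type B, Rh-negative) = 1/2 × 1/2 = 1/4.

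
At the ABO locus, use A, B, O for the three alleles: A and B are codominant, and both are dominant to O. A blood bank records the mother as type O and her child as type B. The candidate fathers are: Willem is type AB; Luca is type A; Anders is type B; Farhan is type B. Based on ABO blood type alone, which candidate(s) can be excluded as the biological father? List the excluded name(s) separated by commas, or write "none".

A candidate is excluded only if no genotype consistent with his phenotype could produce a type B child with a type O mother.
Luca (type A): no genotype consistent with that phenotype can produce a type-B child with a type-O mother.

Luca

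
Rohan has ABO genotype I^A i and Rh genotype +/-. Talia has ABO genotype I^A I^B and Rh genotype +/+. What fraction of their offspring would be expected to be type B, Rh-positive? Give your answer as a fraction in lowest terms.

1/4

ABO cross I^A i × I^A I^B → offspring phenotypes: 1/2 A, 1/4 B, 1/4 AB.
Rh cross +/- × +/+ → 1 Rh+.
Independent loci: P(type B, Rh-positive) = 1/4 × 1 = 1/4.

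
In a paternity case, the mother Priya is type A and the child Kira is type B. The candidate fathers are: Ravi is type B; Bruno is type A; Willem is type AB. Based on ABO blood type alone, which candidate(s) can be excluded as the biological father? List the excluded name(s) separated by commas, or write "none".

Bruno

A candidate is excluded only if no genotype consistent with his phenotype could produce a type B child with a type A mother.
Bruno (type A): no genotype consistent with that phenotype can produce a type-B child with a type-A mother.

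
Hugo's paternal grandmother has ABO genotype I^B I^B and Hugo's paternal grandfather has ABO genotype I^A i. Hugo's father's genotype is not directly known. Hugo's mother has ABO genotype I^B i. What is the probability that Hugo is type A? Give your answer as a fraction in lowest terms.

Hugo's father's ABO genotype from I^B I^B × I^A i: 1/2 I^A I^B, 1/2 I^B i.
Crossing each possibility with the mother I^B i and summing P(type A): 1/2·1/4 + 1/2·0 = 1/8.

1/8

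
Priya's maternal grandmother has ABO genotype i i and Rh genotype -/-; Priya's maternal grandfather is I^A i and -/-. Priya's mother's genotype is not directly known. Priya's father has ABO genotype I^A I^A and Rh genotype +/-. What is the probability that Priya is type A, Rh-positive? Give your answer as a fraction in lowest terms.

1/2

Priya's mother's ABO genotype from i i × I^A i: 1/2 I^A i, 1/2 i i.
Crossing each possibility with the father I^A I^A and summing P(type A): 1/2·1 + 1/2·1 = 1.
Similarly for Rh via the mother's Rh distribution: P(Rh+) = 1/2.
Independent loci: 1 × 1/2 = 1/2.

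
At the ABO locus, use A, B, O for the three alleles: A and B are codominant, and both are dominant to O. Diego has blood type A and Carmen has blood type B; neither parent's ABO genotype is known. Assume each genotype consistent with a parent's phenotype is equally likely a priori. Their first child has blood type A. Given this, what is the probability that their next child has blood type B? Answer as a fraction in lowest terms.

1/12

Possible genotypes: Diego ∈ {AA, AO}; Carmen ∈ {BB, BO}.
Weight each parental genotype pair by prior × P(type-A child):
  AA × BO: posterior weight 2/3; P(next child type B) = 0.
  AO × BO: posterior weight 1/3; P(next child type B) = 1/4.
Weighted sum = 1/12.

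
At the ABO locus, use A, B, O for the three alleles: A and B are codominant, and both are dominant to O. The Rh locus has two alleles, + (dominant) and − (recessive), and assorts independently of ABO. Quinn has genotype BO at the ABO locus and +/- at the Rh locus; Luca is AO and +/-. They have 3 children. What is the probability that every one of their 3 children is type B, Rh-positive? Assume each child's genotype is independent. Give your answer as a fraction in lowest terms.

27/4096

ABO cross BO × AO → 1/4 O, 1/4 A, 1/4 B, 1/4 AB.
Rh cross +/- × +/- → 3/4 Rh+, 1/4 Rh-; so P(type B, Rh-positive) = 1/4 × 3/4 = 3/16 per child.
All 3 independent: (3/16)^3 = 27/4096.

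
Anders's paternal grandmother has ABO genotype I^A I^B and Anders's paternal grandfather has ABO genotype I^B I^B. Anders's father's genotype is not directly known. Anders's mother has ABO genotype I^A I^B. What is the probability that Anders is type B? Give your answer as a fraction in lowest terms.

3/8

Anders's father's ABO genotype from I^A I^B × I^B I^B: 1/2 I^A I^B, 1/2 I^B I^B.
Crossing each possibility with the mother I^A I^B and summing P(type B): 1/2·1/4 + 1/2·1/2 = 3/8.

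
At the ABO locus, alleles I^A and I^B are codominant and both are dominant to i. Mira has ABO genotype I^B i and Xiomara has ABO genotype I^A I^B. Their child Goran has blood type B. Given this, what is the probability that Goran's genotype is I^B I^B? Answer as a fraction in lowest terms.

1/2

Cross I^B i × I^A I^B → 1/4 I^A I^B, 1/4 I^A i, 1/4 I^B I^B, 1/4 I^B i.
Type-B genotypes among offspring: I^B I^B (1/4), I^B i (1/4); total 1/2.
P(I^B I^B | type B) = (1/4) / (1/2) = 1/2.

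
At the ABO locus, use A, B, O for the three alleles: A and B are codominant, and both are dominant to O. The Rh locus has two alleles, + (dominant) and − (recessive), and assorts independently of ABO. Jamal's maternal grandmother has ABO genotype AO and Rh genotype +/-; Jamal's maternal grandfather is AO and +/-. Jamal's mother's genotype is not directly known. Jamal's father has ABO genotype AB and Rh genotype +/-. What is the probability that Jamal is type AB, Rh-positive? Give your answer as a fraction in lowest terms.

3/16

Jamal's mother's ABO genotype from AO × AO: 1/4 AA, 1/2 AO, 1/4 OO.
Crossing each possibility with the father AB and summing P(type AB): 1/4·1/2 + 1/2·1/4 + 1/4·0 = 1/4.
Similarly for Rh via the mother's Rh distribution: P(Rh+) = 3/4.
Independent loci: 1/4 × 3/4 = 3/16.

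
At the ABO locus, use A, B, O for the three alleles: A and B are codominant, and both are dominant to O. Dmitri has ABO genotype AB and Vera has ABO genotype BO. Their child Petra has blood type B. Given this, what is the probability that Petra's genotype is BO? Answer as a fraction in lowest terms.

Cross AB × BO → 1/4 AB, 1/4 AO, 1/4 BB, 1/4 BO.
Type-B genotypes among offspring: BB (1/4), BO (1/4); total 1/2.
P(BO | type B) = (1/4) / (1/2) = 1/2.

1/2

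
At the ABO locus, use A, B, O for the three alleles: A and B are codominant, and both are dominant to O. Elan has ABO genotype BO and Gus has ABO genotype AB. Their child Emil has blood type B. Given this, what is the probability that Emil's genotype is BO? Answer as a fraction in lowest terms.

1/2

Cross BO × AB → 1/4 AB, 1/4 AO, 1/4 BB, 1/4 BO.
Type-B genotypes among offspring: BB (1/4), BO (1/4); total 1/2.
P(BO | type B) = (1/4) / (1/2) = 1/2.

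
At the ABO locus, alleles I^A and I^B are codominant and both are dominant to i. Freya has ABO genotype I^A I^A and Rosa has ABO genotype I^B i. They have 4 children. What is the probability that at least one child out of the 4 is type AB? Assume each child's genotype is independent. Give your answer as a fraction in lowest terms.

15/16

ABO cross I^A I^A × I^B i → 1/2 A, 1/2 AB.
So P(type AB) = 1/2 per child.
P(none) = (1/2)^4 = 1/16; P(at least one) = 1 − 1/16 = 15/16.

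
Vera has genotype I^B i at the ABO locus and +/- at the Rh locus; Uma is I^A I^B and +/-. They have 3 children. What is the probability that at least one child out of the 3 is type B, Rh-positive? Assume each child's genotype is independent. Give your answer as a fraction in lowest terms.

ABO cross I^B i × I^A I^B → 1/4 A, 1/2 B, 1/4 AB.
Rh cross +/- × +/- → 3/4 Rh+, 1/4 Rh-; so P(type B, Rh-positive) = 1/2 × 3/4 = 3/8 per child.
P(none) = (5/8)^3 = 125/512; P(at least one) = 1 − 125/512 = 387/512.

387/512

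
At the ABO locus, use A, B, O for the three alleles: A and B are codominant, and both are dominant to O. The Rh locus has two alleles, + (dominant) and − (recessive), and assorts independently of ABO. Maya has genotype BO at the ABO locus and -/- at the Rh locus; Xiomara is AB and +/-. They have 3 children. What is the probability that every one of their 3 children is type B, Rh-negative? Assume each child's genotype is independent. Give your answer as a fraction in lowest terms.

ABO cross BO × AB → 1/4 A, 1/2 B, 1/4 AB.
Rh cross -/- × +/- → 1/2 Rh+, 1/2 Rh-; so P(type B, Rh-negative) = 1/2 × 1/2 = 1/4 per child.
All 3 independent: (1/4)^3 = 1/64.

1/64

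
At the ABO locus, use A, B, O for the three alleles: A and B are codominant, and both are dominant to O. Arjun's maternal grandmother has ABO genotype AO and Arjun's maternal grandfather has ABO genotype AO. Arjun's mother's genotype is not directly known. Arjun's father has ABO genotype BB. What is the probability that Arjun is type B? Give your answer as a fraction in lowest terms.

Arjun's mother's ABO genotype from AO × AO: 1/4 AA, 1/2 AO, 1/4 OO.
Crossing each possibility with the father BB and summing P(type B): 1/4·0 + 1/2·1/2 + 1/4·1 = 1/2.

1/2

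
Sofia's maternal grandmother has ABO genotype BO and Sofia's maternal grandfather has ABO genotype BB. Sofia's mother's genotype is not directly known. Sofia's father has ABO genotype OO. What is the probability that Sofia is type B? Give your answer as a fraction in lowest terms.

Sofia's mother's ABO genotype from BO × BB: 1/2 BB, 1/2 BO.
Crossing each possibility with the father OO and summing P(type B): 1/2·1 + 1/2·1/2 = 3/4.

3/4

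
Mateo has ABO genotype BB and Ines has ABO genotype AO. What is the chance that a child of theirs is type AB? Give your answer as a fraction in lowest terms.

1/2

ABO cross BB × AO → offspring phenotypes: 1/2 B, 1/2 AB.
So P(type AB) = 1/2.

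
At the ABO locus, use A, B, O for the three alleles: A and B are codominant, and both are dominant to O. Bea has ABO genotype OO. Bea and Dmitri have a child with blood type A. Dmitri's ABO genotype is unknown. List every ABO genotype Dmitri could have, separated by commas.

For each candidate genotype of Dmitri, check whether crossing it with OO can produce every observed child phenotype.
  AA → possible child types {A} ✓
  AB → possible child types {A, B} ✓
  AO → possible child types {O, A} ✓
  BB → possible child types {B} ✗
  BO → possible child types {O, B} ✗
  OO → possible child types {O} ✗

AA, AB, AO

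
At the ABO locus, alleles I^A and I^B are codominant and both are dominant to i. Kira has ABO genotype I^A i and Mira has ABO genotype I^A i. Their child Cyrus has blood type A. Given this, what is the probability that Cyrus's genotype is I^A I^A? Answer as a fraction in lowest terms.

1/3

Cross I^A i × I^A i → 1/4 I^A I^A, 1/2 I^A i, 1/4 i i.
Type-A genotypes among offspring: I^A I^A (1/4), I^A i (1/2); total 3/4.
P(I^A I^A | type A) = (1/4) / (3/4) = 1/3.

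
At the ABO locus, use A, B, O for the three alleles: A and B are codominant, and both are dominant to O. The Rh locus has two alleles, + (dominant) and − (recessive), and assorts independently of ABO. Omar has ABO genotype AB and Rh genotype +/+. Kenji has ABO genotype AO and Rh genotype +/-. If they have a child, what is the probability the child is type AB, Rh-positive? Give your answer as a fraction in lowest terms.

1/4

ABO cross AB × AO → offspring phenotypes: 1/2 A, 1/4 B, 1/4 AB.
Rh cross +/+ × +/- → 1 Rh+.
Independent loci: P(type AB, Rh-positive) = 1/4 × 1 = 1/4.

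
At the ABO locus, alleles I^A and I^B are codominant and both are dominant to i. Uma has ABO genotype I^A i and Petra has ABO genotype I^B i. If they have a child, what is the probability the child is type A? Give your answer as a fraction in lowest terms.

1/4

ABO cross I^A i × I^B i → offspring phenotypes: 1/4 O, 1/4 A, 1/4 B, 1/4 AB.
So P(type A) = 1/4.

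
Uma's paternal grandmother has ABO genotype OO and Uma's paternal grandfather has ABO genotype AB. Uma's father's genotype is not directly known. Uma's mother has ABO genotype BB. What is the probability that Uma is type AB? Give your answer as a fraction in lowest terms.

1/4

Uma's father's ABO genotype from OO × AB: 1/2 AO, 1/2 BO.
Crossing each possibility with the mother BB and summing P(type AB): 1/2·1/2 + 1/2·0 = 1/4.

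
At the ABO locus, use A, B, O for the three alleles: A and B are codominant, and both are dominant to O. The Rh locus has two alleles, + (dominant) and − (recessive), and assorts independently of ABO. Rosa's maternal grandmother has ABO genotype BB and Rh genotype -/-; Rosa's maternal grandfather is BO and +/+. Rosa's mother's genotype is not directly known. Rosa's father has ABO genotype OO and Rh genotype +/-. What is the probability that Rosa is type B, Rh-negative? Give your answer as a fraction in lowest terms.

Rosa's mother's ABO genotype from BB × BO: 1/2 BB, 1/2 BO.
Crossing each possibility with the father OO and summing P(type B): 1/2·1 + 1/2·1/2 = 3/4.
Similarly for Rh via the mother's Rh distribution: P(Rh-) = 1/4.
Independent loci: 3/4 × 1/4 = 3/16.

3/16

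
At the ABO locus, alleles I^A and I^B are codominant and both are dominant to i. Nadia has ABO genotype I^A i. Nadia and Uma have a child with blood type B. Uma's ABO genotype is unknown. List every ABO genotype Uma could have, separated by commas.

I^A I^B, I^B I^B, I^B i

For each candidate genotype of Uma, check whether crossing it with I^A i can produce every observed child phenotype.
  I^A I^A → possible child types {A} ✗
  I^A I^B → possible child types {A, B, AB} ✓
  I^A i → possible child types {O, A} ✗
  I^B I^B → possible child types {B, AB} ✓
  I^B i → possible child types {O, A, B, AB} ✓
  i i → possible child types {O, A} ✗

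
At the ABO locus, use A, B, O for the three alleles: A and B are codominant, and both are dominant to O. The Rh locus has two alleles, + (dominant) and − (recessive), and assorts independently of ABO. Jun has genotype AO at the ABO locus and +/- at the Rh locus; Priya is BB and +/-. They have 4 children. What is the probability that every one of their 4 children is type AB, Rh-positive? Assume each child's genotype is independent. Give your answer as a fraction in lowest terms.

81/4096

ABO cross AO × BB → 1/2 B, 1/2 AB.
Rh cross +/- × +/- → 3/4 Rh+, 1/4 Rh-; so P(type AB, Rh-positive) = 1/2 × 3/4 = 3/8 per child.
All 4 independent: (3/8)^4 = 81/4096.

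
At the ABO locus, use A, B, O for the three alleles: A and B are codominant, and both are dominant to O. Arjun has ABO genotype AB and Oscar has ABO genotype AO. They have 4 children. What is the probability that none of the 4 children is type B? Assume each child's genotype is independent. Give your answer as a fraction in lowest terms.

81/256

ABO cross AB × AO → 1/2 A, 1/4 B, 1/4 AB.
So P(type B) = 1/4 per child.
P(not type B) = 3/4 for one child; (3/4)^4 = 81/256.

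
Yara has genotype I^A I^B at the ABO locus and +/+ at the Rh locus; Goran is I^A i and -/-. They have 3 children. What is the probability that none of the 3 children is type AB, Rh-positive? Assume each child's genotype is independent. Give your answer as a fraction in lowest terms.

ABO cross I^A I^B × I^A i → 1/2 A, 1/4 B, 1/4 AB.
Rh cross +/+ × -/- → 1 Rh+; so P(type AB, Rh-positive) = 1/4 × 1 = 1/4 per child.
P(not type AB, Rh-positive) = 3/4 for one child; (3/4)^3 = 27/64.

27/64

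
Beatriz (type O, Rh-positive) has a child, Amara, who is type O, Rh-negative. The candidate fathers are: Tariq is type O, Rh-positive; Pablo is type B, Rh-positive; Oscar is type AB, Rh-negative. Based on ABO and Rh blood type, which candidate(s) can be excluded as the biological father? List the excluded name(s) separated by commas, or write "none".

A candidate is excluded only if no genotype consistent with his phenotype could produce a type O, Rh-negative child with a type O, Rh-positive mother.
Oscar (type AB, Rh-): no genotype consistent with that phenotype can produce a type-O Rh- child with a type-O mother.

Oscar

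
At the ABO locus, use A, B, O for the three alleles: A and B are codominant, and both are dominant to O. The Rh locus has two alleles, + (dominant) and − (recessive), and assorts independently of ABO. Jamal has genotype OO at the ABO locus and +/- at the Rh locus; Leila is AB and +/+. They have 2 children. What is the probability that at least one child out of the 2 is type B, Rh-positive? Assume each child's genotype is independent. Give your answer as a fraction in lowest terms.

ABO cross OO × AB → 1/2 A, 1/2 B.
Rh cross +/- × +/+ → 1 Rh+; so P(type B, Rh-positive) = 1/2 × 1 = 1/2 per child.
P(none) = (1/2)^2 = 1/4; P(at least one) = 1 − 1/4 = 3/4.

3/4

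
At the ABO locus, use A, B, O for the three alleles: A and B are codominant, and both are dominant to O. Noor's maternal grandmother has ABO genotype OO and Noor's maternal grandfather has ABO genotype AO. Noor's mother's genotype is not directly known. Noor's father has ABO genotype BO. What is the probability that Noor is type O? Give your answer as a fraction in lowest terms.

Noor's mother's ABO genotype from OO × AO: 1/2 AO, 1/2 OO.
Crossing each possibility with the father BO and summing P(type O): 1/2·1/4 + 1/2·1/2 = 3/8.

3/8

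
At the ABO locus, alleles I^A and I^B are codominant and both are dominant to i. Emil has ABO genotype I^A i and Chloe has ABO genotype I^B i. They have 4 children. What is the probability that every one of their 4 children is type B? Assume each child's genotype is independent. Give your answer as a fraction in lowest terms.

ABO cross I^A i × I^B i → 1/4 O, 1/4 A, 1/4 B, 1/4 AB.
So P(type B) = 1/4 per child.
All 4 independent: (1/4)^4 = 1/256.

1/256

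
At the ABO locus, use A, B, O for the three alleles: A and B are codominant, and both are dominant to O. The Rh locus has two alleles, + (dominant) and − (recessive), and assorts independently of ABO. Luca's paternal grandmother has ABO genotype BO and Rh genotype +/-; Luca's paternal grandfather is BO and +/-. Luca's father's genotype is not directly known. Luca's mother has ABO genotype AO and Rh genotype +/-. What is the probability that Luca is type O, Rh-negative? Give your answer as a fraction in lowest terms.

Luca's father's ABO genotype from BO × BO: 1/4 BB, 1/2 BO, 1/4 OO.
Crossing each possibility with the mother AO and summing P(type O): 1/4·0 + 1/2·1/4 + 1/4·1/2 = 1/4.
Similarly for Rh via the father's Rh distribution: P(Rh-) = 1/4.
Independent loci: 1/4 × 1/4 = 1/16.

1/16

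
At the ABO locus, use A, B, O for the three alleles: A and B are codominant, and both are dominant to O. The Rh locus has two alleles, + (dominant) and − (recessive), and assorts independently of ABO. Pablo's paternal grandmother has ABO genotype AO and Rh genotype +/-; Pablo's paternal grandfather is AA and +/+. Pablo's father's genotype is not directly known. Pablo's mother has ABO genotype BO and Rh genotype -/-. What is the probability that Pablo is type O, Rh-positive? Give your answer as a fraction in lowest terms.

3/32

Pablo's father's ABO genotype from AO × AA: 1/2 AA, 1/2 AO.
Crossing each possibility with the mother BO and summing P(type O): 1/2·0 + 1/2·1/4 = 1/8.
Similarly for Rh via the father's Rh distribution: P(Rh+) = 3/4.
Independent loci: 1/8 × 3/4 = 3/32.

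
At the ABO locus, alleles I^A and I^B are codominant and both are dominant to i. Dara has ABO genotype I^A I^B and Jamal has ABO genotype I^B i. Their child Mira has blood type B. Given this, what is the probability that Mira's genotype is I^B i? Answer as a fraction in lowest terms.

Cross I^A I^B × I^B i → 1/4 I^A I^B, 1/4 I^A i, 1/4 I^B I^B, 1/4 I^B i.
Type-B genotypes among offspring: I^B I^B (1/4), I^B i (1/4); total 1/2.
P(I^B i | type B) = (1/4) / (1/2) = 1/2.

1/2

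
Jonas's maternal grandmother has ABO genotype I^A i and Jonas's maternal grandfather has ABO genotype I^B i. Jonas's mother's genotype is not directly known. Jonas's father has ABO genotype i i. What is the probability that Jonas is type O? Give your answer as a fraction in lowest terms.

1/2

Jonas's mother's ABO genotype from I^A i × I^B i: 1/4 I^A I^B, 1/4 I^A i, 1/4 I^B i, 1/4 i i.
Crossing each possibility with the father i i and summing P(type O): 1/4·0 + 1/4·1/2 + 1/4·1/2 + 1/4·1 = 1/2.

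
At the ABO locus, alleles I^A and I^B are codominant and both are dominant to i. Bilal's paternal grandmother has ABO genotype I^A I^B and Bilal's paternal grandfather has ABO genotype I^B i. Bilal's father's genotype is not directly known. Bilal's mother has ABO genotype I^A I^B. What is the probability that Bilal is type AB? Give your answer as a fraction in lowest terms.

3/8

Bilal's father's ABO genotype from I^A I^B × I^B i: 1/4 I^A I^B, 1/4 I^A i, 1/4 I^B I^B, 1/4 I^B i.
Crossing each possibility with the mother I^A I^B and summing P(type AB): 1/4·1/2 + 1/4·1/4 + 1/4·1/2 + 1/4·1/4 = 3/8.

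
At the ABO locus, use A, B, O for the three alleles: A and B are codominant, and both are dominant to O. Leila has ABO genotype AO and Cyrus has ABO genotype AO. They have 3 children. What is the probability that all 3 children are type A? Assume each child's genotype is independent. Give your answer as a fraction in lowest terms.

27/64

ABO cross AO × AO → 1/4 O, 3/4 A.
So P(type A) = 3/4 per child.
All 3 independent: (3/4)^3 = 27/64.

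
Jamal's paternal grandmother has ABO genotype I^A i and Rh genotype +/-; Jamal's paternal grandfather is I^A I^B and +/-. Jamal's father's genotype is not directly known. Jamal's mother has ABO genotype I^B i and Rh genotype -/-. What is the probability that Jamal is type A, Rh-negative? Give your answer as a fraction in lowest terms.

Jamal's father's ABO genotype from I^A i × I^A I^B: 1/4 I^A I^A, 1/4 I^A I^B, 1/4 I^A i, 1/4 I^B i.
Crossing each possibility with the mother I^B i and summing P(type A): 1/4·1/2 + 1/4·1/4 + 1/4·1/4 + 1/4·0 = 1/4.
Similarly for Rh via the father's Rh distribution: P(Rh-) = 1/2.
Independent loci: 1/4 × 1/2 = 1/8.

1/8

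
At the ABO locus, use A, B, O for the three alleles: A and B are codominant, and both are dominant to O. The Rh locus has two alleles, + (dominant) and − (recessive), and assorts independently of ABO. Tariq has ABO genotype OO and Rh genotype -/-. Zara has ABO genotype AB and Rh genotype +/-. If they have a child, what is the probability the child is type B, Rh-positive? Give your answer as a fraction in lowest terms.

ABO cross OO × AB → offspring phenotypes: 1/2 A, 1/2 B.
Rh cross -/- × +/- → 1/2 Rh+, 1/2 Rh-.
Independent loci: P(type B, Rh-positive) = 1/2 × 1/2 = 1/4.

1/4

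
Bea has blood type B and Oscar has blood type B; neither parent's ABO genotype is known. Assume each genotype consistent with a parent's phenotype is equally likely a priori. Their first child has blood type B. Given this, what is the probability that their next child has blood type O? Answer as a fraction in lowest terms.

1/20

Possible genotypes: Bea ∈ {BB, BO}; Oscar ∈ {BB, BO}.
Weight each parental genotype pair by prior × P(type-B child):
  BB × BB: posterior weight 4/15; P(next child type O) = 0.
  BB × BO: posterior weight 4/15; P(next child type O) = 0.
  BO × BB: posterior weight 4/15; P(next child type O) = 0.
  BO × BO: posterior weight 1/5; P(next child type O) = 1/4.
Weighted sum = 1/20.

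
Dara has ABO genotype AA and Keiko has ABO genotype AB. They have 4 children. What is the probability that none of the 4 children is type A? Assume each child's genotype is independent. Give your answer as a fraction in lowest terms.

ABO cross AA × AB → 1/2 A, 1/2 AB.
So P(type A) = 1/2 per child.
P(not type A) = 1/2 for one child; (1/2)^4 = 1/16.

1/16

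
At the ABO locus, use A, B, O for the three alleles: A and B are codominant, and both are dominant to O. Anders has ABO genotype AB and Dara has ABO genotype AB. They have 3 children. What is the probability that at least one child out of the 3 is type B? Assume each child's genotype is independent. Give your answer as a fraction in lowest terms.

37/64

ABO cross AB × AB → 1/4 A, 1/4 B, 1/2 AB.
So P(type B) = 1/4 per child.
P(none) = (3/4)^3 = 27/64; P(at least one) = 1 − 27/64 = 37/64.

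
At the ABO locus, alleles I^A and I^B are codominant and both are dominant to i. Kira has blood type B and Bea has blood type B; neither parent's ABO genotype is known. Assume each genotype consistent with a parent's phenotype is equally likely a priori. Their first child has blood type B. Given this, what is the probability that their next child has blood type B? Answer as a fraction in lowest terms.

Possible genotypes: Kira ∈ {I^B I^B, I^B i}; Bea ∈ {I^B I^B, I^B i}.
Weight each parental genotype pair by prior × P(type-B child):
  I^B I^B × I^B I^B: posterior weight 4/15; P(next child type B) = 1.
  I^B I^B × I^B i: posterior weight 4/15; P(next child type B) = 1.
  I^B i × I^B I^B: posterior weight 4/15; P(next child type B) = 1.
  I^B i × I^B i: posterior weight 1/5; P(next child type B) = 3/4.
Weighted sum = 19/20.

19/20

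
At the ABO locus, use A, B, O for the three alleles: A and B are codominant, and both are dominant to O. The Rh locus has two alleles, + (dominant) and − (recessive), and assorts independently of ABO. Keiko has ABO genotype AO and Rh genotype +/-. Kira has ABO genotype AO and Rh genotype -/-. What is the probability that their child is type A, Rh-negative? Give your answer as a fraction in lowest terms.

ABO cross AO × AO → offspring phenotypes: 1/4 O, 3/4 A.
Rh cross +/- × -/- → 1/2 Rh+, 1/2 Rh-.
Independent loci: P(type A, Rh-negative) = 3/4 × 1/2 = 3/8.

3/8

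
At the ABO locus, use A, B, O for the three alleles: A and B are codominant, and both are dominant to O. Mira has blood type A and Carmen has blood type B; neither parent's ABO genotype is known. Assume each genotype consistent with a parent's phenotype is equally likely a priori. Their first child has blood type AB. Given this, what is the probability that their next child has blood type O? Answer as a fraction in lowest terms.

1/36

Possible genotypes: Mira ∈ {AA, AO}; Carmen ∈ {BB, BO}.
Weight each parental genotype pair by prior × P(type-AB child):
  AA × BB: posterior weight 4/9; P(next child type O) = 0.
  AA × BO: posterior weight 2/9; P(next child type O) = 0.
  AO × BB: posterior weight 2/9; P(next child type O) = 0.
  AO × BO: posterior weight 1/9; P(next child type O) = 1/4.
Weighted sum = 1/36.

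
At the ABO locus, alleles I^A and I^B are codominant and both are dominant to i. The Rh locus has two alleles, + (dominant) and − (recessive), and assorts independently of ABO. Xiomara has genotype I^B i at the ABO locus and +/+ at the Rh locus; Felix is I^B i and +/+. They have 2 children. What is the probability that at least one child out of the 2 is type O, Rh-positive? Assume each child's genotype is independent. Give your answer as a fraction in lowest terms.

ABO cross I^B i × I^B i → 1/4 O, 3/4 B.
Rh cross +/+ × +/+ → 1 Rh+; so P(type O, Rh-positive) = 1/4 × 1 = 1/4 per child.
P(none) = (3/4)^2 = 9/16; P(at least one) = 1 − 9/16 = 7/16.

7/16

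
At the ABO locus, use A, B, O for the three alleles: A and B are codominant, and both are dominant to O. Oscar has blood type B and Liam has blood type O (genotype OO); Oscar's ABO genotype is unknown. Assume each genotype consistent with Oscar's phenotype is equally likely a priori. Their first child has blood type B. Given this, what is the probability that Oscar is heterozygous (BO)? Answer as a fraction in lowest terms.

Possible genotypes: Oscar ∈ {BB, BO}; Liam ∈ {OO}.
Weight each parental genotype pair by prior × P(type-B child):
  BB × OO: posterior weight 2/3.
  BO × OO: posterior weight 1/3.
Sum the posterior weight over pairs where Oscar is BO: 1/3.

1/3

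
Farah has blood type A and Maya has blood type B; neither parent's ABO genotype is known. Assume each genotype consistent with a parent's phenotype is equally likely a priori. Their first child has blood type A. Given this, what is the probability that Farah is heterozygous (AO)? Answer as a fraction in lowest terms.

1/3

Possible genotypes: Farah ∈ {AA, AO}; Maya ∈ {BB, BO}.
Weight each parental genotype pair by prior × P(type-A child):
  AA × BO: posterior weight 2/3.
  AO × BO: posterior weight 1/3.
Sum the posterior weight over pairs where Farah is AO: 1/3.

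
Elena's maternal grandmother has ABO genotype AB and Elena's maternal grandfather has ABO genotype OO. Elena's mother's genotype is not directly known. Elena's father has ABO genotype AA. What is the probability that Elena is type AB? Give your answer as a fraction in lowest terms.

1/4

Elena's mother's ABO genotype from AB × OO: 1/2 AO, 1/2 BO.
Crossing each possibility with the father AA and summing P(type AB): 1/2·0 + 1/2·1/2 = 1/4.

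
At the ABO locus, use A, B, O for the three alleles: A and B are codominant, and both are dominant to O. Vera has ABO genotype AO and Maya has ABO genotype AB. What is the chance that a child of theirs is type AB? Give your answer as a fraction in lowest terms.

ABO cross AO × AB → offspring phenotypes: 1/2 A, 1/4 B, 1/4 AB.
So P(type AB) = 1/4.

1/4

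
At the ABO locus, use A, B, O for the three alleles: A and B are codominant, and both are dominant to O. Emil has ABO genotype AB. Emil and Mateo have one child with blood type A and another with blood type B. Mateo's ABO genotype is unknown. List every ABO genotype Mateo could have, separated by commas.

For each candidate genotype of Mateo, check whether crossing it with AB can produce every observed child phenotype.
  AA → possible child types {A, AB} ✗
  AB → possible child types {A, B, AB} ✓
  AO → possible child types {A, B, AB} ✓
  BB → possible child types {B, AB} ✗
  BO → possible child types {A, B, AB} ✓
  OO → possible child types {A, B} ✓

AB, AO, BO, OO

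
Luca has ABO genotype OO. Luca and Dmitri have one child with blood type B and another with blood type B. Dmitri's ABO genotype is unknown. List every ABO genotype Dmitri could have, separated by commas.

AB, BB, BO

For each candidate genotype of Dmitri, check whether crossing it with OO can produce every observed child phenotype.
  AA → possible child types {A} ✗
  AB → possible child types {A, B} ✓
  AO → possible child types {O, A} ✗
  BB → possible child types {B} ✓
  BO → possible child types {O, B} ✓
  OO → possible child types {O} ✗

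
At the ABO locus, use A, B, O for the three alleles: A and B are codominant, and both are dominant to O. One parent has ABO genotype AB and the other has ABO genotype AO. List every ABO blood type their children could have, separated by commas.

Gametes from AB × AO give offspring ABO genotypes AA, AB, AO, BO, i.e. phenotypes A, B, AB.

A, B, AB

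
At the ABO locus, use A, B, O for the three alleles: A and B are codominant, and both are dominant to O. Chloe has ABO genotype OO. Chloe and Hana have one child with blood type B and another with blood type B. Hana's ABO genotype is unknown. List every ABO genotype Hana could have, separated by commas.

For each candidate genotype of Hana, check whether crossing it with OO can produce every observed child phenotype.
  AA → possible child types {A} ✗
  AB → possible child types {A, B} ✓
  AO → possible child types {O, A} ✗
  BB → possible child types {B} ✓
  BO → possible child types {O, B} ✓
  OO → possible child types {O} ✗

AB, BB, BO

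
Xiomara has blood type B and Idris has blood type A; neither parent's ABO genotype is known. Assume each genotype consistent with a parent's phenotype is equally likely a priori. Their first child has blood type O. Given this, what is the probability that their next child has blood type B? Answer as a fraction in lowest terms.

1/4

Possible genotypes: Xiomara ∈ {I^B I^B, I^B i}; Idris ∈ {I^A I^A, I^A i}.
Weight each parental genotype pair by prior × P(type-O child):
  I^B i × I^A i: posterior weight 1; P(next child type B) = 1/4.
Weighted sum = 1/4.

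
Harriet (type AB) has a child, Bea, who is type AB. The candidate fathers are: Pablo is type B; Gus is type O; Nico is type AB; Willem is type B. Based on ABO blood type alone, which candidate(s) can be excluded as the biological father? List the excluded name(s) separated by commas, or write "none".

Gus

A candidate is excluded only if no genotype consistent with his phenotype could produce a type AB child with a type AB mother.
Gus (type O): no genotype consistent with that phenotype can produce a type-AB child with a type-AB mother.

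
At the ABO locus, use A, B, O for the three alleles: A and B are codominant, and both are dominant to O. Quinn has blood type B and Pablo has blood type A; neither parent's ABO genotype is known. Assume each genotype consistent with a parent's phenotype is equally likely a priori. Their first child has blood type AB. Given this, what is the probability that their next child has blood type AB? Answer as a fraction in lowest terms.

25/36

Possible genotypes: Quinn ∈ {BB, BO}; Pablo ∈ {AA, AO}.
Weight each parental genotype pair by prior × P(type-AB child):
  BB × AA: posterior weight 4/9; P(next child type AB) = 1.
  BB × AO: posterior weight 2/9; P(next child type AB) = 1/2.
  BO × AA: posterior weight 2/9; P(next child type AB) = 1/2.
  BO × AO: posterior weight 1/9; P(next child type AB) = 1/4.
Weighted sum = 25/36.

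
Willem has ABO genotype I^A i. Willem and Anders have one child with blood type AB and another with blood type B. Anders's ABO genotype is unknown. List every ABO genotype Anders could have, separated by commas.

I^A I^B, I^B I^B, I^B i

For each candidate genotype of Anders, check whether crossing it with I^A i can produce every observed child phenotype.
  I^A I^A → possible child types {A} ✗
  I^A I^B → possible child types {A, B, AB} ✓
  I^A i → possible child types {O, A} ✗
  I^B I^B → possible child types {B, AB} ✓
  I^B i → possible child types {O, A, B, AB} ✓
  i i → possible child types {O, A} ✗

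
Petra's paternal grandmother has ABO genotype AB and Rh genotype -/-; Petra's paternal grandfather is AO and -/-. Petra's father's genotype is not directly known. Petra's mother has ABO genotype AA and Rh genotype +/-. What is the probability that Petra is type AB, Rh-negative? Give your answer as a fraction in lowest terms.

Petra's father's ABO genotype from AB × AO: 1/4 AA, 1/4 AB, 1/4 AO, 1/4 BO.
Crossing each possibility with the mother AA and summing P(type AB): 1/4·0 + 1/4·1/2 + 1/4·0 + 1/4·1/2 = 1/4.
Similarly for Rh via the father's Rh distribution: P(Rh-) = 1/2.
Independent loci: 1/4 × 1/2 = 1/8.

1/8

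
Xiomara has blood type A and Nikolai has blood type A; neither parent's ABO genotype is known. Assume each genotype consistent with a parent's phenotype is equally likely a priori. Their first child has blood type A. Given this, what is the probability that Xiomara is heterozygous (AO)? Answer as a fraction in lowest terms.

Possible genotypes: Xiomara ∈ {AA, AO}; Nikolai ∈ {AA, AO}.
Weight each parental genotype pair by prior × P(type-A child):
  AA × AA: posterior weight 4/15.
  AA × AO: posterior weight 4/15.
  AO × AA: posterior weight 4/15.
  AO × AO: posterior weight 1/5.
Sum the posterior weight over pairs where Xiomara is AO: 7/15.

7/15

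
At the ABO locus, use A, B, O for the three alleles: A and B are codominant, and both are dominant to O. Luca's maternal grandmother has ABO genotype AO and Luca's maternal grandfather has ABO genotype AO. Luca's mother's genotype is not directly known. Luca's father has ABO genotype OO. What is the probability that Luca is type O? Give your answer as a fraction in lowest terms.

Luca's mother's ABO genotype from AO × AO: 1/4 AA, 1/2 AO, 1/4 OO.
Crossing each possibility with the father OO and summing P(type O): 1/4·0 + 1/2·1/2 + 1/4·1 = 1/2.

1/2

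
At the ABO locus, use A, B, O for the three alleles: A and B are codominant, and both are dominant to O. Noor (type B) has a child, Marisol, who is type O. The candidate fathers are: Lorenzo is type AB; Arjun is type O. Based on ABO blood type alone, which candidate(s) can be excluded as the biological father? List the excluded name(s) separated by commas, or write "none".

Lorenzo

A candidate is excluded only if no genotype consistent with his phenotype could produce a type O child with a type B mother.
Lorenzo (type AB): no genotype consistent with that phenotype can produce a type-O child with a type-B mother.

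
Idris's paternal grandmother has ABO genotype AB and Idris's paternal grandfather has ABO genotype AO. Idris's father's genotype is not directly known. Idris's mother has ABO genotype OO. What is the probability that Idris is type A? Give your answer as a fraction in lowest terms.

Idris's father's ABO genotype from AB × AO: 1/4 AA, 1/4 AB, 1/4 AO, 1/4 BO.
Crossing each possibility with the mother OO and summing P(type A): 1/4·1 + 1/4·1/2 + 1/4·1/2 + 1/4·0 = 1/2.

1/2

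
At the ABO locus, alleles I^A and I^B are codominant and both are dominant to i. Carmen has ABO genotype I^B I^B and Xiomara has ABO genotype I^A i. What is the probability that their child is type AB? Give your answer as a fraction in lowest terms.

ABO cross I^B I^B × I^A i → offspring phenotypes: 1/2 B, 1/2 AB.
So P(type AB) = 1/2.

1/2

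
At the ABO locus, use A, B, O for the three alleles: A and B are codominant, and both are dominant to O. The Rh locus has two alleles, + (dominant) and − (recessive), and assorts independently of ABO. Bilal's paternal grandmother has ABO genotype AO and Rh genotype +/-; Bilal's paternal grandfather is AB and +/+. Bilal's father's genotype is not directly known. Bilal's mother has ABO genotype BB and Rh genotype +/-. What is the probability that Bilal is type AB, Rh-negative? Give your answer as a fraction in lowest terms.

1/16

Bilal's father's ABO genotype from AO × AB: 1/4 AA, 1/4 AB, 1/4 AO, 1/4 BO.
Crossing each possibility with the mother BB and summing P(type AB): 1/4·1 + 1/4·1/2 + 1/4·1/2 + 1/4·0 = 1/2.
Similarly for Rh via the father's Rh distribution: P(Rh-) = 1/8.
Independent loci: 1/2 × 1/8 = 1/16.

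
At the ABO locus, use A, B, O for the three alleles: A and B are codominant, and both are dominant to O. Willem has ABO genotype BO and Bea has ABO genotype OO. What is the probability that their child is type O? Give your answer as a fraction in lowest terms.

ABO cross BO × OO → offspring phenotypes: 1/2 O, 1/2 B.
So P(type O) = 1/2.

1/2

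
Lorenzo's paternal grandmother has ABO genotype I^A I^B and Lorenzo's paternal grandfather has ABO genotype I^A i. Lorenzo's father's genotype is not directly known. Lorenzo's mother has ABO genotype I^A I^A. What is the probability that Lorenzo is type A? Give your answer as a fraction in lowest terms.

3/4

Lorenzo's father's ABO genotype from I^A I^B × I^A i: 1/4 I^A I^A, 1/4 I^A I^B, 1/4 I^A i, 1/4 I^B i.
Crossing each possibility with the mother I^A I^A and summing P(type A): 1/4·1 + 1/4·1/2 + 1/4·1 + 1/4·1/2 = 3/4.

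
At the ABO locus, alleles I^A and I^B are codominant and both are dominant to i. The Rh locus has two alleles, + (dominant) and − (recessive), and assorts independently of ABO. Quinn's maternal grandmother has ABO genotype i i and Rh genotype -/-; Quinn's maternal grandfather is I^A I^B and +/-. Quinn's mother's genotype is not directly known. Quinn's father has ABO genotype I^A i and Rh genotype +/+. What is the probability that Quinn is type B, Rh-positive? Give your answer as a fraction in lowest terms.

Quinn's mother's ABO genotype from i i × I^A I^B: 1/2 I^A i, 1/2 I^B i.
Crossing each possibility with the father I^A i and summing P(type B): 1/2·0 + 1/2·1/4 = 1/8.
Similarly for Rh via the mother's Rh distribution: P(Rh+) = 1.
Independent loci: 1/8 × 1 = 1/8.

1/8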